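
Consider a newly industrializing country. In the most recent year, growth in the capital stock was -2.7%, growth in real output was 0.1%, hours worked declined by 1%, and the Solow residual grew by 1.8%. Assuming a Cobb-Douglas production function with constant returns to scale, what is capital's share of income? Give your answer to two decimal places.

gY = gA + α·gK + (1−α)·gL, so gY − gA − gL = α(gK − gL).
0.1 − 1.8 + 1 = α × (-2.7 − (-1)).
-0.7 = -1.7 α, so α = 0.4118.

α = 0.41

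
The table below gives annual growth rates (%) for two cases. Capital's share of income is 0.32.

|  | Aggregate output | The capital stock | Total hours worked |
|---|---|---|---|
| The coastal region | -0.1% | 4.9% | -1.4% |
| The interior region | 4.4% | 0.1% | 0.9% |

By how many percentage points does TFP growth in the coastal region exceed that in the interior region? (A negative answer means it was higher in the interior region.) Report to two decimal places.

Labor's share = 1 − 0.32 = 0.68.
The coastal region: TFP = -0.1 − 1.568 + 0.952 = -0.716%.
The interior region: TFP = 4.4 − 0.032 − 0.612 = 3.756%.
Difference = -0.716 − (3.756) = -4.472 pp.

-4.47 percentage points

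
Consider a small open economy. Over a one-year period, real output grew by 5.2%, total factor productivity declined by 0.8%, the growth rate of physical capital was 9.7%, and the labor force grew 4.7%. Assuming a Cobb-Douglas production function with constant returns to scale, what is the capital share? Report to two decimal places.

0.26

gY = gA + α·gK + (1−α)·gL, so gY − gA − gL = α(gK − gL).
5.2 + 0.8 − 4.7 = α × (9.7 − 4.7).
1.3 = 5 α, so α = 0.26.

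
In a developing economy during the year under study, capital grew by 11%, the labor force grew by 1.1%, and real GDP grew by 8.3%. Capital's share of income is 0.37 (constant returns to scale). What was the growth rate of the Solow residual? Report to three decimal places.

Labor's share = 1 − 0.37 = 0.63.
Capital: 0.37 × 11 = 4.07 pp.
The labor force: 0.63 × 1.1 = 0.693 pp.
TFP growth = 8.3 − 4.763 = 3.537%.

3.537%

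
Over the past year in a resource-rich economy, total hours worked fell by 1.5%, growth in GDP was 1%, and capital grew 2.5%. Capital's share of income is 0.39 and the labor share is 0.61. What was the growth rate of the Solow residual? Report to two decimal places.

0.94%

Labor's share = 1 − 0.39 = 0.61.
Capital: 0.39 × 2.5 = 0.975 pp.
Total hours worked: 0.61 × (-1.5) = -0.915 pp.
TFP growth = 1 − 0.06 = 0.94%.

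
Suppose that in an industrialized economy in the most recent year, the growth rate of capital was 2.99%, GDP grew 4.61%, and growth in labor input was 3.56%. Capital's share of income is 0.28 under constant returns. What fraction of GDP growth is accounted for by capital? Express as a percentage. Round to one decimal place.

18.2%

Capital contributed 0.28 × 2.99 = 0.8372 pp.
Share of growth = 0.8372 / 4.61 × 100 = 18.161%.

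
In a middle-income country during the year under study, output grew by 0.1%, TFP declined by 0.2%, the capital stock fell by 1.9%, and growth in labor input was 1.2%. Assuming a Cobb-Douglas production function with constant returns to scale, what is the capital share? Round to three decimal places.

gY = gA + α·gK + (1−α)·gL, so gY − gA − gL = α(gK − gL).
0.1 + 0.2 − 1.2 = α × (-1.9 − 1.2).
-0.9 = -3.1 α, so α = 0.29032.

α = 0.290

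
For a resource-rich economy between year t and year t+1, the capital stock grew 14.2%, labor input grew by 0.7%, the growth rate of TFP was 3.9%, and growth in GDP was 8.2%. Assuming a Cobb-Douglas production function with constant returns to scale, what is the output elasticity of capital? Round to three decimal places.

The output elasticity of capital is 0.267.

gY = gA + α·gK + (1−α)·gL, so gY − gA − gL = α(gK − gL).
8.2 − 3.9 − 0.7 = α × (14.2 − 0.7).
3.6 = 13.5 α, so α = 0.26667.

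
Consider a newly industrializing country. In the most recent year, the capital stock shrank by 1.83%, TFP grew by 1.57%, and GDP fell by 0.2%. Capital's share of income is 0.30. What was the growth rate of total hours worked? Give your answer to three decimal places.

Labor's share = 1 − 0.3 = 0.7.
gY = gA + 0.3×(-1.83) + 0.7×g.
0.7×g = -0.2 − 1.57 + 0.549 = -1.221.
g = -1.221 / 0.7 = -1.74429%.

-1.744%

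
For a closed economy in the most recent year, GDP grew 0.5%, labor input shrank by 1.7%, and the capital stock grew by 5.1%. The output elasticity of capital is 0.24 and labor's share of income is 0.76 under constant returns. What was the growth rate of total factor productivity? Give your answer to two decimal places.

0.57%

Labor's share = 1 − 0.24 = 0.76.
The capital stock: 0.24 × 5.1 = 1.224 pp.
Labor input: 0.76 × (-1.7) = -1.292 pp.
TFP growth = 0.5 + 0.068 = 0.568%.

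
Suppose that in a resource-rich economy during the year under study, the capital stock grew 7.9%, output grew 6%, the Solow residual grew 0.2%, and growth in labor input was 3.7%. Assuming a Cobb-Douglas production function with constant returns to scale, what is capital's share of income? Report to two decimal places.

gY = gA + α·gK + (1−α)·gL, so gY − gA − gL = α(gK − gL).
6 − 0.2 − 3.7 = α × (7.9 − 3.7).
2.1 = 4.2 α, so α = 0.5.

α = 0.50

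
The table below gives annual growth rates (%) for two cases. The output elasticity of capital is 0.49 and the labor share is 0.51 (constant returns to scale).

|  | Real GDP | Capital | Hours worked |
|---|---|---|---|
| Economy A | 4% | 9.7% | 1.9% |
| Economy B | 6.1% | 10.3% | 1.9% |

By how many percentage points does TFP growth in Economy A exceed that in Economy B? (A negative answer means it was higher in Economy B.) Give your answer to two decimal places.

Labor's share = 1 − 0.49 = 0.51.
Economy A: TFP = 4 − 4.753 − 0.969 = -1.722%.
Economy B: TFP = 6.1 − 5.047 − 0.969 = 0.084%.
Difference = -1.722 − (0.084) = -1.806 pp.

-1.81 percentage points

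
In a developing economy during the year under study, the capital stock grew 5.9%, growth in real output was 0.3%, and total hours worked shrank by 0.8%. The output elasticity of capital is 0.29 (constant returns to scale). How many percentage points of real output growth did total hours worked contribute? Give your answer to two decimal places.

Labor's share = 1 − 0.29 = 0.71.
Contribution = share × growth = 0.71 × (-0.8) = -0.568 pp.

-0.57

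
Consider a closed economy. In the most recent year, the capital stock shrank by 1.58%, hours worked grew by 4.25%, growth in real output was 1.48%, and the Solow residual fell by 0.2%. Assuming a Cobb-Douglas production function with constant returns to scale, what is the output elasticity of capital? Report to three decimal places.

The output elasticity of capital is 0.441.

gY = gA + α·gK + (1−α)·gL, so gY − gA − gL = α(gK − gL).
1.48 + 0.2 − 4.25 = α × (-1.58 − 4.25).
-2.57 = -5.83 α, so α = 0.44082.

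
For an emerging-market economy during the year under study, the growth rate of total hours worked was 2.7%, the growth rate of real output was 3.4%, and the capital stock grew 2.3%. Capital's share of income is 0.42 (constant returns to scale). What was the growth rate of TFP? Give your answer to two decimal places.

0.87%

Labor's share = 1 − 0.42 = 0.58.
The capital stock: 0.42 × 2.3 = 0.966 pp.
Total hours worked: 0.58 × 2.7 = 1.566 pp.
TFP growth = 3.4 − 2.532 = 0.868%.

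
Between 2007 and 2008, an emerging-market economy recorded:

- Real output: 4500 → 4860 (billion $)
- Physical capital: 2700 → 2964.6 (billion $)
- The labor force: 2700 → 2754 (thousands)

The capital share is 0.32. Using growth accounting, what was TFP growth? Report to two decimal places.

TFP grew 3.50%.

Real output growth = (4860 − 4500) / 4500 = 8%.
Physical capital growth = (2964.6 − 2700) / 2700 = 9.8%.
The labor force growth = (2754 − 2700) / 2700 = 2%.
Labor's share = 1 − 0.32 = 0.68.
Physical capital: 0.32 × 9.8 = 3.136 pp.
The labor force: 0.68 × 2 = 1.36 pp.
TFP growth = 8 − 4.496 = 3.504%.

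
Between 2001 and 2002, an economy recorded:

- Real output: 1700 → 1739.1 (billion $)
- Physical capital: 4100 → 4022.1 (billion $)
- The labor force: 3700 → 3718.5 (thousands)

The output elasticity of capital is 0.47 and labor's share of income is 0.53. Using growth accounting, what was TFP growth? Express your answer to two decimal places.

2.93%

Real output growth = (1739.1 − 1700) / 1700 = 2.3%.
Physical capital growth = (4022.1 − 4100) / 4100 = -1.9%.
The labor force growth = (3718.5 − 3700) / 3700 = 0.5%.
Labor's share = 1 − 0.47 = 0.53.
Physical capital: 0.47 × (-1.9) = -0.893 pp.
The labor force: 0.53 × 0.5 = 0.265 pp.
TFP growth = 2.3 + 0.628 = 2.928%.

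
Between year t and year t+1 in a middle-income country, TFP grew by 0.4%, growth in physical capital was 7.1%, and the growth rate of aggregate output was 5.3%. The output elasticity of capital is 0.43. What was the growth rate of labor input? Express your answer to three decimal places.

Labor input growth was 3.240%.

Labor's share = 1 − 0.43 = 0.57.
gY = gA + 0.43×7.1 + 0.57×g.
0.57×g = 5.3 − 0.4 − 3.053 = 1.847.
g = 1.847 / 0.57 = 3.24035%.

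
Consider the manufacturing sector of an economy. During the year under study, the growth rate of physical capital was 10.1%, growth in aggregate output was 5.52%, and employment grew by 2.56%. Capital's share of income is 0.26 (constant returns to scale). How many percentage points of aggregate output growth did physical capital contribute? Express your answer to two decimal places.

2.63 pp

Contribution = share × growth = 0.26 × 10.1 = 2.626 pp.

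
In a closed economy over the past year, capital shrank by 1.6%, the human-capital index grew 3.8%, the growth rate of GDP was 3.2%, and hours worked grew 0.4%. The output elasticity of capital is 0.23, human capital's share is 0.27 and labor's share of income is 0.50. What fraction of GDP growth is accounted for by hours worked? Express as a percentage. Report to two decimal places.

6.25%

Labor's share = 1 − 0.23 − 0.27 = 0.5.
Hours worked contributed 0.5 × 0.4 = 0.2 pp.
Share of growth = 0.2 / 3.2 × 100 = 6.25%.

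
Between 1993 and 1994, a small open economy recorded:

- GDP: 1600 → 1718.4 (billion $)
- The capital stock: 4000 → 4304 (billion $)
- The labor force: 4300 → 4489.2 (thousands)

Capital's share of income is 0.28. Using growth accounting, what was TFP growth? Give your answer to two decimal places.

GDP growth = (1718.4 − 1600) / 1600 = 7.4%.
The capital stock growth = (4304 − 4000) / 4000 = 7.6%.
The labor force growth = (4489.2 − 4300) / 4300 = 4.4%.
Labor's share = 1 − 0.28 = 0.72.
The capital stock: 0.28 × 7.6 = 2.128 pp.
The labor force: 0.72 × 4.4 = 3.168 pp.
TFP growth = 7.4 − 5.296 = 2.104%.

2.10%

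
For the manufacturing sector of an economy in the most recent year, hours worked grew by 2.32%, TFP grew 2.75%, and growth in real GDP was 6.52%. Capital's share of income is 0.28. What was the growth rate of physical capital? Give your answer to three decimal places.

7.499%

Labor's share = 1 − 0.28 = 0.72.
gY = gA + 0.72×2.32 + 0.28×g.
0.28×g = 6.52 − 2.75 − 1.6704 = 2.0996.
g = 2.0996 / 0.28 = 7.49857%.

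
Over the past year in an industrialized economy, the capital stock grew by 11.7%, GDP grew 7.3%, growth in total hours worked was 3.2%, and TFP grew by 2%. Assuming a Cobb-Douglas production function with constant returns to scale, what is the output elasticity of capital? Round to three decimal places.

gY = gA + α·gK + (1−α)·gL, so gY − gA − gL = α(gK − gL).
7.3 − 2 − 3.2 = α × (11.7 − 3.2).
2.1 = 8.5 α, so α = 0.24706.

0.247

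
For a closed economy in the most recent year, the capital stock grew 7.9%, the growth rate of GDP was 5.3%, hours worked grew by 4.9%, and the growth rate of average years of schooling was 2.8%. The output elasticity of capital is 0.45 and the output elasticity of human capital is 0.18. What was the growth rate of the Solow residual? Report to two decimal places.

Labor's share = 1 − 0.45 − 0.18 = 0.37.
The capital stock: 0.45 × 7.9 = 3.555 pp.
Average years of schooling: 0.18 × 2.8 = 0.504 pp.
Hours worked: 0.37 × 4.9 = 1.813 pp.
TFP growth = 5.3 − 5.872 = -0.572%.

-0.57%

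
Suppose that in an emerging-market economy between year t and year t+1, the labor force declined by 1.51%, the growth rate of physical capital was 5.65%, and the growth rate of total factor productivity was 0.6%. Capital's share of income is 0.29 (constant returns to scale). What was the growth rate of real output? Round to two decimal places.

Labor's share = 1 − 0.29 = 0.71.
Physical capital: 0.29 × 5.65 = 1.6385 pp.
The labor force: 0.71 × (-1.51) = -1.0721 pp.
Output growth = 0.6 + 0.5664 = 1.1664%.

Real output grew 1.17%.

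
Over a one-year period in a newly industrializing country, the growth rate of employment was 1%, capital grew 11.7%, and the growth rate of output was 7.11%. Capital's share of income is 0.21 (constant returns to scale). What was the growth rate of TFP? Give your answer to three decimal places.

Labor's share = 1 − 0.21 = 0.79.
Capital: 0.21 × 11.7 = 2.457 pp.
Employment: 0.79 × 1 = 0.79 pp.
TFP growth = 7.11 − 3.247 = 3.863%.

TFP grew 3.863%.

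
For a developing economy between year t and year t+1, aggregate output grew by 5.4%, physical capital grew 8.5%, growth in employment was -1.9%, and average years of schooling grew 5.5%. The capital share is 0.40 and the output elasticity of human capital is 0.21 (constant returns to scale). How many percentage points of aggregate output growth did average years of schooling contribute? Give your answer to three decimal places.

1.155 percentage points

Contribution = share × growth = 0.21 × 5.5 = 1.155 pp.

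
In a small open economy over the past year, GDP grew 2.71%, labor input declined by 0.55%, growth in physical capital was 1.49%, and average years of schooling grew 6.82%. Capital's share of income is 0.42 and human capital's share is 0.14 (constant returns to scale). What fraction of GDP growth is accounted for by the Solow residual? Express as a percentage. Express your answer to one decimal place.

Labor's share = 1 − 0.42 − 0.14 = 0.44.
Physical capital: 0.42 × 1.49 = 0.6258 pp.
Average years of schooling: 0.14 × 6.82 = 0.9548 pp.
Labor input: 0.44 × (-0.55) = -0.242 pp.
TFP growth = 2.71 − 1.3386 = 1.3714%.
TFP share of growth = 1.3714 / 2.71 × 100 = 50.605%.

The Solow residual accounted for 50.6% of growth.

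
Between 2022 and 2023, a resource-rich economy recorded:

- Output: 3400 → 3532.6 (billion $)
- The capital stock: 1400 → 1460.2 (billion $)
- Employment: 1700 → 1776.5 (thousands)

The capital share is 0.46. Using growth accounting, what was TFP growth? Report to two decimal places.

Output growth = (3532.6 − 3400) / 3400 = 3.9%.
The capital stock growth = (1460.2 − 1400) / 1400 = 4.3%.
Employment growth = (1776.5 − 1700) / 1700 = 4.5%.
Labor's share = 1 − 0.46 = 0.54.
The capital stock: 0.46 × 4.3 = 1.978 pp.
Employment: 0.54 × 4.5 = 2.43 pp.
TFP growth = 3.9 − 4.408 = -0.508%.

-0.51%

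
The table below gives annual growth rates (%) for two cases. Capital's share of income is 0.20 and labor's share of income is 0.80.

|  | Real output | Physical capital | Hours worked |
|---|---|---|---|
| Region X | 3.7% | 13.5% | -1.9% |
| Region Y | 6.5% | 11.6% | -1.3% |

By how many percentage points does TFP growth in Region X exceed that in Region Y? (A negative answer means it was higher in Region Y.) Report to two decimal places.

-2.70 percentage points

Labor's share = 1 − 0.2 = 0.8.
Region X: TFP = 3.7 − 2.7 + 1.52 = 2.52%.
Region Y: TFP = 6.5 − 2.32 + 1.04 = 5.22%.
Difference = 2.52 − (5.22) = -2.7 pp.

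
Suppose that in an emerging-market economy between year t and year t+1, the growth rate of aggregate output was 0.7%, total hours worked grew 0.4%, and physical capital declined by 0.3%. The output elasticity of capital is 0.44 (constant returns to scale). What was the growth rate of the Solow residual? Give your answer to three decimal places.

The Solow residual grew 0.608%.

Labor's share = 1 − 0.44 = 0.56.
Physical capital: 0.44 × (-0.3) = -0.132 pp.
Total hours worked: 0.56 × 0.4 = 0.224 pp.
TFP growth = 0.7 − 0.092 = 0.608%.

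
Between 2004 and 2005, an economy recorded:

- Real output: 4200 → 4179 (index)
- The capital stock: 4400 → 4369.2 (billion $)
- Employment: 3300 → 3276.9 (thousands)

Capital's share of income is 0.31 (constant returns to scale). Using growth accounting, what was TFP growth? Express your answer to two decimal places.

Real output growth = (4179 − 4200) / 4200 = -0.5%.
The capital stock growth = (4369.2 − 4400) / 4400 = -0.7%.
Employment growth = (3276.9 − 3300) / 3300 = -0.7%.
Labor's share = 1 − 0.31 = 0.69.
The capital stock: 0.31 × (-0.7) = -0.217 pp.
Employment: 0.69 × (-0.7) = -0.483 pp.
TFP growth = -0.5 + 0.7 = 0.2%.

0.20%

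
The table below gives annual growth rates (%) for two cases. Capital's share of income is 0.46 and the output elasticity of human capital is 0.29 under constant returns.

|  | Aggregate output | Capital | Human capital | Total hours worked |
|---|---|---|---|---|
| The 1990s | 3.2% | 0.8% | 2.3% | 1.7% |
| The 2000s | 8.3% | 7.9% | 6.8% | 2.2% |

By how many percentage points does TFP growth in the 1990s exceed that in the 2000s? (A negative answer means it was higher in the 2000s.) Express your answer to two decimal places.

Labor's share = 1 − 0.46 − 0.29 = 0.25.
The 1990s: TFP = 3.2 − 0.368 − 0.667 − 0.425 = 1.74%.
The 2000s: TFP = 8.3 − 3.634 − 1.972 − 0.55 = 2.144%.
Difference = 1.74 − (2.144) = -0.404 pp.

-0.40 percentage points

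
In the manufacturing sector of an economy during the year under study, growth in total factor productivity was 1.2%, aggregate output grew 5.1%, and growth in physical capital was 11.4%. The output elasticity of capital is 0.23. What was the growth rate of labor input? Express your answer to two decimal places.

Labor's share = 1 − 0.23 = 0.77.
gY = gA + 0.23×11.4 + 0.77×g.
0.77×g = 5.1 − 1.2 − 2.622 = 1.278.
g = 1.278 / 0.77 = 1.6597%.

Labor input growth was 1.66%.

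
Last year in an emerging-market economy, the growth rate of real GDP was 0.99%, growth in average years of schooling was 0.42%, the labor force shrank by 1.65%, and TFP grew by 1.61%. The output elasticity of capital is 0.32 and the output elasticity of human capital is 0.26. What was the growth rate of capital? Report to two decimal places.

Labor's share = 1 − 0.32 − 0.26 = 0.42.
gY = gA + 0.26×0.42 + 0.42×(-1.65) + 0.32×g.
0.32×g = 0.99 − 1.61 + 0.5838 = -0.0362.
g = -0.0362 / 0.32 = -0.1131%.

-0.11%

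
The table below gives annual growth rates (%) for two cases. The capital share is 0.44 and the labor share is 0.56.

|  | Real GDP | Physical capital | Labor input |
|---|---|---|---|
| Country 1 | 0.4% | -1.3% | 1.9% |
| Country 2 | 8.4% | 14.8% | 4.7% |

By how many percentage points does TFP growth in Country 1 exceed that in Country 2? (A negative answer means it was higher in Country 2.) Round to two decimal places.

Labor's share = 1 − 0.44 = 0.56.
Country 1: TFP = 0.4 + 0.572 − 1.064 = -0.092%.
Country 2: TFP = 8.4 − 6.512 − 2.632 = -0.744%.
Difference = -0.092 − (-0.744) = 0.652 pp.

0.65 percentage points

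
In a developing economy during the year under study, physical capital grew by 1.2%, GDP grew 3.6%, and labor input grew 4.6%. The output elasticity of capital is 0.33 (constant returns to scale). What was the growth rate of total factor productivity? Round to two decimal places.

Labor's share = 1 − 0.33 = 0.67.
Physical capital: 0.33 × 1.2 = 0.396 pp.
Labor input: 0.67 × 4.6 = 3.082 pp.
TFP growth = 3.6 − 3.478 = 0.122%.

Total factor productivity grew 0.12%.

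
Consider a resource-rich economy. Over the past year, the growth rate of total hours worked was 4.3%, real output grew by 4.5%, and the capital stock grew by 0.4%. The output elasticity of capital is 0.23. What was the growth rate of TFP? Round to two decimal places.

TFP grew 1.10%.

Labor's share = 1 − 0.23 = 0.77.
The capital stock: 0.23 × 0.4 = 0.092 pp.
Total hours worked: 0.77 × 4.3 = 3.311 pp.
TFP growth = 4.5 − 3.403 = 1.097%.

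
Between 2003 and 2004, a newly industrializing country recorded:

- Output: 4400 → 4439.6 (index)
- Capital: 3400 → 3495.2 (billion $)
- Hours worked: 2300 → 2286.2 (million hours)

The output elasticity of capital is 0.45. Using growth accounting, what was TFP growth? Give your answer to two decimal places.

Output growth = (4439.6 − 4400) / 4400 = 0.9%.
Capital growth = (3495.2 − 3400) / 3400 = 2.8%.
Hours worked growth = (2286.2 − 2300) / 2300 = -0.6%.
Labor's share = 1 − 0.45 = 0.55.
Capital: 0.45 × 2.8 = 1.26 pp.
Hours worked: 0.55 × (-0.6) = -0.33 pp.
TFP growth = 0.9 − 0.93 = -0.03%.

-0.03%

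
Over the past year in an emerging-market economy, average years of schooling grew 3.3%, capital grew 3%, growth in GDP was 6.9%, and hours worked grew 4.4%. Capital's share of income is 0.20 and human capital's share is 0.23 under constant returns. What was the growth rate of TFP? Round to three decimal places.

Labor's share = 1 − 0.2 − 0.23 = 0.57.
Capital: 0.2 × 3 = 0.6 pp.
Average years of schooling: 0.23 × 3.3 = 0.759 pp.
Hours worked: 0.57 × 4.4 = 2.508 pp.
TFP growth = 6.9 − 3.867 = 3.033%.

TFP grew 3.033%.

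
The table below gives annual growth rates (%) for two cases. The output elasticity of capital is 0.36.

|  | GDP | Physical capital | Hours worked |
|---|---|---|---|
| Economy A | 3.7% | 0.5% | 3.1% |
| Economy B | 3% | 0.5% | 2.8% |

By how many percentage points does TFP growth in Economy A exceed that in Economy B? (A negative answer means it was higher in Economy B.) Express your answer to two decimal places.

0.51 percentage points

Labor's share = 1 − 0.36 = 0.64.
Economy A: TFP = 3.7 − 0.18 − 1.984 = 1.536%.
Economy B: TFP = 3 − 0.18 − 1.792 = 1.028%.
Difference = 1.536 − (1.028) = 0.508 pp.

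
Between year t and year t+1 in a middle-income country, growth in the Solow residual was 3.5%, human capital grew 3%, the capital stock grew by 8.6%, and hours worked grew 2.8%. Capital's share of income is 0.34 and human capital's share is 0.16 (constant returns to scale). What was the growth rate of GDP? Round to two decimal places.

8.30%

Labor's share = 1 − 0.34 − 0.16 = 0.5.
The capital stock: 0.34 × 8.6 = 2.924 pp.
Human capital: 0.16 × 3 = 0.48 pp.
Hours worked: 0.5 × 2.8 = 1.4 pp.
Output growth = 3.5 + 4.804 = 8.304%.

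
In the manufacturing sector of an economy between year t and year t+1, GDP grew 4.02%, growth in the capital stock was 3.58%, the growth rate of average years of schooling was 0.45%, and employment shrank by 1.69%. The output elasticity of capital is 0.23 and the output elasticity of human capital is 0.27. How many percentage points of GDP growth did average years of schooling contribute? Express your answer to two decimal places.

Contribution = share × growth = 0.27 × 0.45 = 0.1215 pp.

0.12 pp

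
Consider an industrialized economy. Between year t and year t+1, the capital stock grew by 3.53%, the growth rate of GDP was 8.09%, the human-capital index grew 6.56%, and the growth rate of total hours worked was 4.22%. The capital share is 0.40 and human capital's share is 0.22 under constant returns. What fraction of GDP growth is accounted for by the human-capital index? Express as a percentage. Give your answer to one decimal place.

17.8%

The human-capital index contributed 0.22 × 6.56 = 1.4432 pp.
Share of growth = 1.4432 / 8.09 × 100 = 17.839%.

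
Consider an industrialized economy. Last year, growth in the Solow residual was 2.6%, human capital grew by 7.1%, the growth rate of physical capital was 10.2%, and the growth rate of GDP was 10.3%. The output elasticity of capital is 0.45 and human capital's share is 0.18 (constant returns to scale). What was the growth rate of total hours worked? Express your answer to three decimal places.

4.951%

Labor's share = 1 − 0.45 − 0.18 = 0.37.
gY = gA + 0.45×10.2 + 0.18×7.1 + 0.37×g.
0.37×g = 10.3 − 2.6 − 5.868 = 1.832.
g = 1.832 / 0.37 = 4.95135%.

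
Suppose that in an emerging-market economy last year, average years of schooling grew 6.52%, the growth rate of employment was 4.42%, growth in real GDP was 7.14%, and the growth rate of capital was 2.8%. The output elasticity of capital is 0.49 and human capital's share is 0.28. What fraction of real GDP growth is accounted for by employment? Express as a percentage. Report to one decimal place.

Employment accounted for 14.2% of growth.

Labor's share = 1 − 0.49 − 0.28 = 0.23.
Employment contributed 0.23 × 4.42 = 1.0166 pp.
Share of growth = 1.0166 / 7.14 × 100 = 14.238%.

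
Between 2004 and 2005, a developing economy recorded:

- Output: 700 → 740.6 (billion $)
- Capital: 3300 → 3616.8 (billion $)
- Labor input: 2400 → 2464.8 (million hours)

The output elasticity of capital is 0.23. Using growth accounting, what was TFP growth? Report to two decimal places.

1.51%

Output growth = (740.6 − 700) / 700 = 5.8%.
Capital growth = (3616.8 − 3300) / 3300 = 9.6%.
Labor input growth = (2464.8 − 2400) / 2400 = 2.7%.
Labor's share = 1 − 0.23 = 0.77.
Capital: 0.23 × 9.6 = 2.208 pp.
Labor input: 0.77 × 2.7 = 2.079 pp.
TFP growth = 5.8 − 4.287 = 1.513%.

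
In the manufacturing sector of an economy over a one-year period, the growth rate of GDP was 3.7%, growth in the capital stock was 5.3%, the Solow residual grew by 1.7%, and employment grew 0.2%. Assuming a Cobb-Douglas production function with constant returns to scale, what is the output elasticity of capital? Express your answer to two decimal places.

gY = gA + α·gK + (1−α)·gL, so gY − gA − gL = α(gK − gL).
3.7 − 1.7 − 0.2 = α × (5.3 − 0.2).
1.8 = 5.1 α, so α = 0.3529.

α = 0.35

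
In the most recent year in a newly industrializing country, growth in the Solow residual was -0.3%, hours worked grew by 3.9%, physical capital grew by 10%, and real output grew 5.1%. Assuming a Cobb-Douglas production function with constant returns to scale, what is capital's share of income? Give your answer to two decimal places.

0.25

gY = gA + α·gK + (1−α)·gL, so gY − gA − gL = α(gK − gL).
5.1 + 0.3 − 3.9 = α × (10 − 3.9).
1.5 = 6.1 α, so α = 0.2459.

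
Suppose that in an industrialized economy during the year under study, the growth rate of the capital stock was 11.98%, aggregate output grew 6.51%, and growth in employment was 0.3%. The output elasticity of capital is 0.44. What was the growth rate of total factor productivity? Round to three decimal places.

1.071%

Labor's share = 1 − 0.44 = 0.56.
The capital stock: 0.44 × 11.98 = 5.2712 pp.
Employment: 0.56 × 0.3 = 0.168 pp.
TFP growth = 6.51 − 5.4392 = 1.0708%.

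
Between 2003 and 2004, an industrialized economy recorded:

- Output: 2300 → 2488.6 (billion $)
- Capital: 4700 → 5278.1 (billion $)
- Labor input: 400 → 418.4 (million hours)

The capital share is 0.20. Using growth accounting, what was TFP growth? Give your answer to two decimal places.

TFP growth was 2.06%.

Output growth = (2488.6 − 2300) / 2300 = 8.2%.
Capital growth = (5278.1 − 4700) / 4700 = 12.3%.
Labor input growth = (418.4 − 400) / 400 = 4.6%.
Labor's share = 1 − 0.2 = 0.8.
Capital: 0.2 × 12.3 = 2.46 pp.
Labor input: 0.8 × 4.6 = 3.68 pp.
TFP growth = 8.2 − 6.14 = 2.06%.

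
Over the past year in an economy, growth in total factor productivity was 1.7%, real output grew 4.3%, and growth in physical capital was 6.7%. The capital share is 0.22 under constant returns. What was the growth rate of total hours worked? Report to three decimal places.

Labor's share = 1 − 0.22 = 0.78.
gY = gA + 0.22×6.7 + 0.78×g.
0.78×g = 4.3 − 1.7 − 1.474 = 1.126.
g = 1.126 / 0.78 = 1.44359%.

1.444%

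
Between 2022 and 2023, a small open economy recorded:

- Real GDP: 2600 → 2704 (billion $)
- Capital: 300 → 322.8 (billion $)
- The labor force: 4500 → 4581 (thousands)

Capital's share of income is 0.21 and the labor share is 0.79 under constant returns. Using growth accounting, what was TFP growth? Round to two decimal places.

TFP grew 0.98%.

Real GDP growth = (2704 − 2600) / 2600 = 4%.
Capital growth = (322.8 − 300) / 300 = 7.6%.
The labor force growth = (4581 − 4500) / 4500 = 1.8%.
Labor's share = 1 − 0.21 = 0.79.
Capital: 0.21 × 7.6 = 1.596 pp.
The labor force: 0.79 × 1.8 = 1.422 pp.
TFP growth = 4 − 3.018 = 0.982%.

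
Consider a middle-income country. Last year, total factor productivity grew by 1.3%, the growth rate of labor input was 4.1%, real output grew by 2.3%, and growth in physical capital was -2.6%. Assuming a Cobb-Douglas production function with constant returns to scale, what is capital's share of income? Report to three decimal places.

0.463

gY = gA + α·gK + (1−α)·gL, so gY − gA − gL = α(gK − gL).
2.3 − 1.3 − 4.1 = α × (-2.6 − 4.1).
-3.1 = -6.7 α, so α = 0.46269.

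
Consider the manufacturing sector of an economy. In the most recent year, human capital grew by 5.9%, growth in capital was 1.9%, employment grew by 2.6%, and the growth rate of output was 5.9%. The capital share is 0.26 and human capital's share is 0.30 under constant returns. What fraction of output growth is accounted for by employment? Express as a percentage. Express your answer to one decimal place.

Labor's share = 1 − 0.26 − 0.3 = 0.44.
Employment contributed 0.44 × 2.6 = 1.144 pp.
Share of growth = 1.144 / 5.9 × 100 = 19.39%.

Employment accounted for 19.4% of growth.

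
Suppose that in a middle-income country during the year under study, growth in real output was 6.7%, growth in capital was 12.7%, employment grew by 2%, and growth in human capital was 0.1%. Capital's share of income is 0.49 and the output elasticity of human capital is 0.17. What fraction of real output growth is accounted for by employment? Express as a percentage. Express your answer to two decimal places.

Labor's share = 1 − 0.49 − 0.17 = 0.34.
Employment contributed 0.34 × 2 = 0.68 pp.
Share of growth = 0.68 / 6.7 × 100 = 10.1493%.

Employment accounted for 10.15% of growth.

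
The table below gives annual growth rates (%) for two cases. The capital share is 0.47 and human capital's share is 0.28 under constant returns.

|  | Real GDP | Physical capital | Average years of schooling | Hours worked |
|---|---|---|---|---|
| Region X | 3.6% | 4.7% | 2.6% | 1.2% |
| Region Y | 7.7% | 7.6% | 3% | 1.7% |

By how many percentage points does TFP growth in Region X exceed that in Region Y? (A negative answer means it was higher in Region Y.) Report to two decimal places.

Labor's share = 1 − 0.47 − 0.28 = 0.25.
Region X: TFP = 3.6 − 2.209 − 0.728 − 0.3 = 0.363%.
Region Y: TFP = 7.7 − 3.572 − 0.84 − 0.425 = 2.863%.
Difference = 0.363 − (2.863) = -2.5 pp.

-2.50 percentage points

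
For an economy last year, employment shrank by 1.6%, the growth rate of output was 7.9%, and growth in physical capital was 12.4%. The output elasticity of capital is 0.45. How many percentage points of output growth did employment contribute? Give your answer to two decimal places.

-0.88

Labor's share = 1 − 0.45 = 0.55.
Contribution = share × growth = 0.55 × (-1.6) = -0.88 pp.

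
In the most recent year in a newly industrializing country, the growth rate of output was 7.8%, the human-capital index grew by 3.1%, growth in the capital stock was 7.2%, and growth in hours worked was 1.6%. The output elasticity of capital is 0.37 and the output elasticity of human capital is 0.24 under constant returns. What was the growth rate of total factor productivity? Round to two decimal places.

Labor's share = 1 − 0.37 − 0.24 = 0.39.
The capital stock: 0.37 × 7.2 = 2.664 pp.
The human-capital index: 0.24 × 3.1 = 0.744 pp.
Hours worked: 0.39 × 1.6 = 0.624 pp.
TFP growth = 7.8 − 4.032 = 3.768%.

3.77%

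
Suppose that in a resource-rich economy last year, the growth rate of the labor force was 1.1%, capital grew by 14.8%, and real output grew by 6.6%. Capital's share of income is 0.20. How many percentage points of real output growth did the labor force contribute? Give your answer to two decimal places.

0.88 pp

Labor's share = 1 − 0.2 = 0.8.
Contribution = share × growth = 0.8 × 1.1 = 0.88 pp.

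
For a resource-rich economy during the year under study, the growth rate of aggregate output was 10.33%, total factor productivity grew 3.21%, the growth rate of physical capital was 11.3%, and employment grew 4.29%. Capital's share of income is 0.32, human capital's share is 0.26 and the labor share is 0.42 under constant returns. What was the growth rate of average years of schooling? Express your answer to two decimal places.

6.55%

Labor's share = 1 − 0.32 − 0.26 = 0.42.
gY = gA + 0.32×11.3 + 0.42×4.29 + 0.26×g.
0.26×g = 10.33 − 3.21 − 5.4178 = 1.7022.
g = 1.7022 / 0.26 = 6.5469%.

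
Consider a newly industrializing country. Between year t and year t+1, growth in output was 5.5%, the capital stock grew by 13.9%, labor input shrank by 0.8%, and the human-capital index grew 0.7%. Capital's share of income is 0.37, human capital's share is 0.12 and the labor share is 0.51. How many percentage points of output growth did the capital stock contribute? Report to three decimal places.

Contribution = share × growth = 0.37 × 13.9 = 5.143 pp.

5.143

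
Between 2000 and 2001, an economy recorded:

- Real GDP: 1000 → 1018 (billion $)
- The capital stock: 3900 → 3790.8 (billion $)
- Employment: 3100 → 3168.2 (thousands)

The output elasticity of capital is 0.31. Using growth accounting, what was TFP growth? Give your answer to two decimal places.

Real GDP growth = (1018 − 1000) / 1000 = 1.8%.
The capital stock growth = (3790.8 − 3900) / 3900 = -2.8%.
Employment growth = (3168.2 − 3100) / 3100 = 2.2%.
Labor's share = 1 − 0.31 = 0.69.
The capital stock: 0.31 × (-2.8) = -0.868 pp.
Employment: 0.69 × 2.2 = 1.518 pp.
TFP growth = 1.8 − 0.65 = 1.15%.

1.15%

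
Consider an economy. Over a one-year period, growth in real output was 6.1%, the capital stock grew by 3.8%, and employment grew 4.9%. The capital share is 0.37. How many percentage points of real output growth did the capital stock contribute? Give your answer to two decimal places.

Contribution = share × growth = 0.37 × 3.8 = 1.406 pp.

1.41 pp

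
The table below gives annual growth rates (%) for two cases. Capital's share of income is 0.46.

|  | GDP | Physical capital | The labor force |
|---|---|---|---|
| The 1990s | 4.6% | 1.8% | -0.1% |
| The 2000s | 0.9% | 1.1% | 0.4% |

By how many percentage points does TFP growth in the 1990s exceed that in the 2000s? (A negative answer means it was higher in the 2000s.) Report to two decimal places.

3.65 percentage points

Labor's share = 1 − 0.46 = 0.54.
The 1990s: TFP = 4.6 − 0.828 + 0.054 = 3.826%.
The 2000s: TFP = 0.9 − 0.506 − 0.216 = 0.178%.
Difference = 3.826 − (0.178) = 3.648 pp.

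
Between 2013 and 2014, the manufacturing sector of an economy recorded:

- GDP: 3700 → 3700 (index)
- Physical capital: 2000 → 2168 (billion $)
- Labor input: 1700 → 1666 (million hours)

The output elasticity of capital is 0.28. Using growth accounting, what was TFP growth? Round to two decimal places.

GDP growth = (3700 − 3700) / 3700 = 0%.
Physical capital growth = (2168 − 2000) / 2000 = 8.4%.
Labor input growth = (1666 − 1700) / 1700 = -2%.
Labor's share = 1 − 0.28 = 0.72.
Physical capital: 0.28 × 8.4 = 2.352 pp.
Labor input: 0.72 × (-2) = -1.44 pp.
TFP growth = 0 − 0.912 = -0.912%.

-0.91%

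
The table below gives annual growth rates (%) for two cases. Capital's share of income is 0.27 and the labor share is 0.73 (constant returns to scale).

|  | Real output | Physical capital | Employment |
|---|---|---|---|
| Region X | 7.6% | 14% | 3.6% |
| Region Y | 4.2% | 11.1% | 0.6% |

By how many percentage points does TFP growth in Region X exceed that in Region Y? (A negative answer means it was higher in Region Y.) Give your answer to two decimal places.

0.43 percentage points

Labor's share = 1 − 0.27 = 0.73.
Region X: TFP = 7.6 − 3.78 − 2.628 = 1.192%.
Region Y: TFP = 4.2 − 2.997 − 0.438 = 0.765%.
Difference = 1.192 − (0.765) = 0.427 pp.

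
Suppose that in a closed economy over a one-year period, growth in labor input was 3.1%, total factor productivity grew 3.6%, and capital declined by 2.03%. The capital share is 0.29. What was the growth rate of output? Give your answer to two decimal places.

5.21%

Labor's share = 1 − 0.29 = 0.71.
Capital: 0.29 × (-2.03) = -0.5887 pp.
Labor input: 0.71 × 3.1 = 2.201 pp.
Output growth = 3.6 + 1.6123 = 5.2123%.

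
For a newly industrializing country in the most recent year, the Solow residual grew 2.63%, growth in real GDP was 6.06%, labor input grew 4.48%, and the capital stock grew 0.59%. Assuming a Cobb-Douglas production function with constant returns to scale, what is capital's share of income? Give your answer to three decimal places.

Capital's share of income is 0.270.

gY = gA + α·gK + (1−α)·gL, so gY − gA − gL = α(gK − gL).
6.06 − 2.63 − 4.48 = α × (0.59 − 4.48).
-1.05 = -3.89 α, so α = 0.26992.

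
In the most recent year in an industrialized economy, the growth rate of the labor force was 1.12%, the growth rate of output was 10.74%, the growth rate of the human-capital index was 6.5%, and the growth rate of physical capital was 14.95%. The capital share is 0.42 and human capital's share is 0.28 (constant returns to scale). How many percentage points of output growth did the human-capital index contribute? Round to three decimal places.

1.820 pp

Contribution = share × growth = 0.28 × 6.5 = 1.82 pp.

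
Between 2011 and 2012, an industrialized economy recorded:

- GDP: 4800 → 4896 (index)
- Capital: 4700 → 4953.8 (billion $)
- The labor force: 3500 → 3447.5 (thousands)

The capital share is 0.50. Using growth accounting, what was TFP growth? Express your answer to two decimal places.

GDP growth = (4896 − 4800) / 4800 = 2%.
Capital growth = (4953.8 − 4700) / 4700 = 5.4%.
The labor force growth = (3447.5 − 3500) / 3500 = -1.5%.
Labor's share = 1 − 0.5 = 0.5.
Capital: 0.5 × 5.4 = 2.7 pp.
The labor force: 0.5 × (-1.5) = -0.75 pp.
TFP growth = 2 − 1.95 = 0.05%.

0.05%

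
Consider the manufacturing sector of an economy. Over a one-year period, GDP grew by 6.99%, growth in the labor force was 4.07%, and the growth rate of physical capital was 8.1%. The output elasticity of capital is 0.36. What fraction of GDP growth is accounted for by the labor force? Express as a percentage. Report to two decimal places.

Labor's share = 1 − 0.36 = 0.64.
The labor force contributed 0.64 × 4.07 = 2.6048 pp.
Share of growth = 2.6048 / 6.99 × 100 = 37.2647%.

The labor force accounted for 37.26% of growth.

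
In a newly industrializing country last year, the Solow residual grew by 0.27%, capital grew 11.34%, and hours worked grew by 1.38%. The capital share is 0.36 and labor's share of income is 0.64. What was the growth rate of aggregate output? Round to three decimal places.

Labor's share = 1 − 0.36 = 0.64.
Capital: 0.36 × 11.34 = 4.0824 pp.
Hours worked: 0.64 × 1.38 = 0.8832 pp.
Output growth = 0.27 + 4.9656 = 5.2356%.

5.236%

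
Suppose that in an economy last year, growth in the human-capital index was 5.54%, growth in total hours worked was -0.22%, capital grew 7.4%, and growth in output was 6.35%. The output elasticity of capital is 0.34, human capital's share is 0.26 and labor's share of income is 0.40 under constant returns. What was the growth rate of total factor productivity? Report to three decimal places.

Total factor productivity growth was 2.482%.

Labor's share = 1 − 0.34 − 0.26 = 0.4.
Capital: 0.34 × 7.4 = 2.516 pp.
The human-capital index: 0.26 × 5.54 = 1.4404 pp.
Total hours worked: 0.4 × (-0.22) = -0.088 pp.
TFP growth = 6.35 − 3.8684 = 2.4816%.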